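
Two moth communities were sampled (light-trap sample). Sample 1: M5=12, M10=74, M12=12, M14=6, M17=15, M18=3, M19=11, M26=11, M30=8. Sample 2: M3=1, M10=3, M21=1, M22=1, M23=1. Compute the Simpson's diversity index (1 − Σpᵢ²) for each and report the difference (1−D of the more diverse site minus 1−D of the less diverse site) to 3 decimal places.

Sample 1: N=152, proportions 0.078947, 0.486842, 0.078947, 0.039474, 0.098684, 0.019737, 0.072368, 0.072368, 0.052632, giving 1−D = 0.725589 (working shown to 6 dp, full precision carried).
Sample 2: N=7, proportions 0.142857, 0.428571, 0.142857, 0.142857, 0.142857, giving 1−D = 0.734694.
Difference = |0.725589 − 0.734694| = 0.009105, i.e. 0.009 to 3 decimal places.

0.009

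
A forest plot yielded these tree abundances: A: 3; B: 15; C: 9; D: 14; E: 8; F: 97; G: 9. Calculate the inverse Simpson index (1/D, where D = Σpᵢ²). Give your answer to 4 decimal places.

2.3870

Total N = 3+15+9+14+8+97+9 = 155, so the proportions are 0.0193548, 0.0967742, 0.0580645, 0.0903226, 0.0516129, 0.6258065, 0.0580645 (working shown to 7 dp, full precision carried).
D = 0.0193548² + 0.0967742² + 0.0580645² + 0.0903226² + 0.0516129² + 0.6258065² + 0.0580645² = 0.0003746 + 0.0093652 + 0.0033715 + 0.0081582 + 0.0026639 + 0.3916337 + 0.0033715 = 0.4189386.
So 1/D = 2.386985, i.e. 2.3870 to 4 decimal places.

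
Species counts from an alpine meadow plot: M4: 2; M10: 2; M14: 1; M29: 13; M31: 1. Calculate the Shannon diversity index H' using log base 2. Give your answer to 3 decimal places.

1.506

Total N = 2+2+1+13+1 = 19, so the proportions are 0.10526, 0.10526, 0.05263, 0.68421, 0.05263 (working shown to 5 dp, full precision carried).
Each pᵢ log₂ pᵢ term: 0.10526×(-3.24793)=-0.34189, 0.10526×(-3.24793)=-0.34189, 0.05263×(-4.24793)=-0.22358, 0.68421×(-0.54749)=-0.37460, 0.05263×(-4.24793)=-0.22358.
Sum = -1.50552, so H' = 1.506.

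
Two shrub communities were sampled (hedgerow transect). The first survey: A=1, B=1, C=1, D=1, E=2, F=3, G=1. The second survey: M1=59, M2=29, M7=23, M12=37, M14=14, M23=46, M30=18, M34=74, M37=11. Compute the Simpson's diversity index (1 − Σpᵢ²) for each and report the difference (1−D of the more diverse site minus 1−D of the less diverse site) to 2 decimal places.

0.03

The first survey: N=10, proportions 0.1, 0.1, 0.1, 0.1, 0.2, 0.3, 0.1, giving 1−D = 0.8200 (working shown to 4 dp, full precision carried).
The second survey: N=311, proportions 0.1897, 0.0932, 0.074, 0.119, 0.045, 0.1479, 0.0579, 0.2379, 0.0354, giving 1−D = 0.8506.
Difference = |0.8200 − 0.8506| = 0.0306, i.e. 0.03 to 2 decimal places.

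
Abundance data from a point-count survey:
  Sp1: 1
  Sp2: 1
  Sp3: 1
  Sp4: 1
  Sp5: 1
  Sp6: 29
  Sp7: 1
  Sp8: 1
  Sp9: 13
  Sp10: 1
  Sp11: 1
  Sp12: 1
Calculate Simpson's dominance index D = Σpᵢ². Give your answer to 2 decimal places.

0.38

Total N = 1+1+1+1+1+29+1+1+13+1+1+1 = 52, so the proportions are 0.0192, 0.0192, 0.0192, 0.0192, 0.0192, 0.5577, 0.0192, 0.0192, 0.25, 0.0192, 0.0192, 0.0192 (working shown to 4 dp, full precision carried).
D = 0.0192² + 0.0192² + 0.0192² + 0.0192² + 0.0192² + 0.5577² + 0.0192² + 0.0192² + 0.25² + 0.0192² + 0.0192² + 0.0192² = 0.0004 + 0.0004 + 0.0004 + 0.0004 + 0.0004 + 0.3110 + 0.0004 + 0.0004 + 0.0625 + 0.0004 + 0.0004 + 0.0004 = 0.3772.
To 2 decimal places, D = 0.38.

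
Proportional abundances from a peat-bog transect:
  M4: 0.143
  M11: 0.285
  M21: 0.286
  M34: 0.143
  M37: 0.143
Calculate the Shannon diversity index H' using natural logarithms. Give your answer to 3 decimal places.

1.550

Each pᵢ ln pᵢ term (working shown to 5 dp, full precision carried): 0.143×(-1.94491)=-0.27812, 0.285×(-1.25527)=-0.35775, 0.286×(-1.25176)=-0.35800, 0.143×(-1.94491)=-0.27812, 0.143×(-1.94491)=-0.27812.
Sum = -1.55012, so H' = 1.550.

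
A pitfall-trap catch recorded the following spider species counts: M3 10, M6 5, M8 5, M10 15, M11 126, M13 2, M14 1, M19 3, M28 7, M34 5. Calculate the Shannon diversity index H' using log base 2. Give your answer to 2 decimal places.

1.72

Total N = 10+5+5+15+126+2+1+3+7+5 = 179, so the proportions are 0.0559, 0.0279, 0.0279, 0.0838, 0.7039, 0.0112, 0.0056, 0.0168, 0.0391, 0.0279 (working shown to 4 dp, full precision carried).
Each pᵢ log₂ pᵢ term: 0.0559×(-4.1619)=-0.2325, 0.0279×(-5.1619)=-0.1442, 0.0279×(-5.1619)=-0.1442, 0.0838×(-3.5769)=-0.2997, 0.7039×(-0.5065)=-0.3566, 0.0112×(-6.4838)=-0.0724, 0.0056×(-7.4838)=-0.0418, 0.0168×(-5.8989)=-0.0989, 0.0391×(-4.6765)=-0.1829, 0.0279×(-5.1619)=-0.1442.
Sum = -1.7174, so H' = 1.72.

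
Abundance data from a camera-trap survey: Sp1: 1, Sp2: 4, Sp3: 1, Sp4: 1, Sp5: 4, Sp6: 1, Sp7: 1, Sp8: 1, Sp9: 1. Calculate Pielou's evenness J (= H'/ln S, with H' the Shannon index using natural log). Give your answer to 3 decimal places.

Total N = 1+4+1+1+4+1+1+1+1 = 15, so the proportions are 0.06667, 0.26667, 0.06667, 0.06667, 0.26667, 0.06667, 0.06667, 0.06667, 0.06667 (working shown to 5 dp, full precision carried).
H' = −Σ pᵢ ln pᵢ = −((-0.18054) + (-0.35247) + (-0.18054) + (-0.18054) + (-0.35247) + (-0.18054) + (-0.18054) + (-0.18054) + (-0.18054)) = 1.96869.
With S = 9 species, ln S = 2.19722, so J = 1.96869/2.19722 = 0.89599, i.e. 0.896 to 3 decimal places.

0.896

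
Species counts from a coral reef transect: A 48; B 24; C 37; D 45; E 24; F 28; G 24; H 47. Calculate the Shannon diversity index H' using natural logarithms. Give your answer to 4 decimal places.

2.0363

Total N = 48+24+37+45+24+28+24+47 = 277, so the proportions are 0.173285, 0.086643, 0.133574, 0.162455, 0.086643, 0.101083, 0.086643, 0.169675 (working shown to 6 dp, full precision carried).
Each pᵢ ln pᵢ term: 0.173285×(-1.752816)=-0.303737, 0.086643×(-2.445964)=-0.211925, 0.133574×(-2.013100)=-0.268898, 0.162455×(-1.817355)=-0.295238, 0.086643×(-2.445964)=-0.211925, 0.101083×(-2.291813)=-0.231663, 0.086643×(-2.445964)=-0.211925, 0.169675×(-1.773870)=-0.300982.
Sum = -2.036292, so H' = 2.0363.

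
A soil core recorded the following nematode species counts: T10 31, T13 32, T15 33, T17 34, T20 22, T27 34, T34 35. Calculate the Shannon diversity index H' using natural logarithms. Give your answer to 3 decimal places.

Total N = 31+32+33+34+22+34+35 = 221, so the proportions are 0.14027, 0.1448, 0.14932, 0.15385, 0.09955, 0.15385, 0.15837 (working shown to 5 dp, full precision carried).
Each pᵢ ln pᵢ term: 0.14027×(-1.96418)=-0.27552, 0.1448×(-1.93243)=-0.27981, 0.14932×(-1.90166)=-0.28396, 0.15385×(-1.87180)=-0.28797, 0.09955×(-2.30712)=-0.22967, 0.15385×(-1.87180)=-0.28797, 0.15837×(-1.84281)=-0.29185.
Sum = -1.93674, so H' = 1.937.

1.937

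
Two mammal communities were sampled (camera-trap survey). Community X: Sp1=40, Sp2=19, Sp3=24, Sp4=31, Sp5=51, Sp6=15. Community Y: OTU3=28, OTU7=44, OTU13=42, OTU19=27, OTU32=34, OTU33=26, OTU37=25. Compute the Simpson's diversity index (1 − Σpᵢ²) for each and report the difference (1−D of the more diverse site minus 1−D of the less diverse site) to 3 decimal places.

0.045

Community X: N=180, proportions 0.22222, 0.10556, 0.13333, 0.17222, 0.28333, 0.08333, giving 1−D = 0.80481 (working shown to 5 dp, full precision carried).
Community Y: N=226, proportions 0.12389, 0.19469, 0.18584, 0.11947, 0.15044, 0.11504, 0.11062, giving 1−D = 0.84983.
Difference = |0.80481 − 0.84983| = 0.04502, i.e. 0.045 to 3 decimal places.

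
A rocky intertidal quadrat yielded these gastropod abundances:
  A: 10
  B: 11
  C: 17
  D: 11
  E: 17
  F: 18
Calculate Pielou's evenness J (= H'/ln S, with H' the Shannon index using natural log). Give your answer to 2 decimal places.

Total N = 10+11+17+11+17+18 = 84, so the proportions are 0.119, 0.131, 0.2024, 0.131, 0.2024, 0.2143 (working shown to 4 dp, full precision carried).
H' = −Σ pᵢ ln pᵢ = −((-0.2534) + (-0.2662) + (-0.3233) + (-0.2662) + (-0.3233) + (-0.3301)) = 1.7625.
With S = 6 species, ln S = 1.7918, so J = 1.7625/1.7918 = 0.9837, i.e. 0.98 to 2 decimal places.

0.98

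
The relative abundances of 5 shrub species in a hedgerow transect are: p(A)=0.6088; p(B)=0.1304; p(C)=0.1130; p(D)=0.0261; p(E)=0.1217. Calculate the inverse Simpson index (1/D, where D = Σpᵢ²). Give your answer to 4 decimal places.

2.4044

D = 0.6088² + 0.1304² + 0.113² + 0.0261² + 0.1217² = 0.3706374 + 0.0170042 + 0.0127690 + 0.0006812 + 0.0148109 = 0.4159027 (working shown to 7 dp, full precision carried).
So 1/D = 2.404409, i.e. 2.4044 to 4 decimal places.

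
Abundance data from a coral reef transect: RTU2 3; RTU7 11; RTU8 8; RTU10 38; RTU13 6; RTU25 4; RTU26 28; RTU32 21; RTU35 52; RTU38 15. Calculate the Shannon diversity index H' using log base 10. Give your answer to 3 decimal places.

0.859

Total N = 3+11+8+38+6+4+28+21+52+15 = 186, so the proportions are 0.01613, 0.05914, 0.04301, 0.2043, 0.03226, 0.02151, 0.15054, 0.1129, 0.27957, 0.08065 (working shown to 5 dp, full precision carried).
Each pᵢ log₁₀ pᵢ term: 0.01613×(-1.79239)=-0.02891, 0.05914×(-1.22812)=-0.07263, 0.04301×(-1.36642)=-0.05877, 0.2043×(-0.68973)=-0.14091, 0.03226×(-1.49136)=-0.04811, 0.02151×(-1.66745)=-0.03586, 0.15054×(-0.82235)=-0.12380, 0.1129×(-0.94729)=-0.10695, 0.27957×(-0.55351)=-0.15474, 0.08065×(-1.09342)=-0.08818.
Sum = -0.85886, so H' = 0.859.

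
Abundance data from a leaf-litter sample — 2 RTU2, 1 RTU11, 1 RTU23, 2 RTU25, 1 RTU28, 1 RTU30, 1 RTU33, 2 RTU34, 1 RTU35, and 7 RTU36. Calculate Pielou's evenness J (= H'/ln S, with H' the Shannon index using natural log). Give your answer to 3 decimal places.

0.872

Total N = 2+1+1+2+1+1+1+2+1+7 = 19, so the proportions are 0.10526, 0.05263, 0.05263, 0.10526, 0.05263, 0.05263, 0.05263, 0.10526, 0.05263, 0.36842 (working shown to 5 dp, full precision carried).
H' = −Σ pᵢ ln pᵢ = −((-0.23698) + (-0.15497) + (-0.15497) + (-0.23698) + (-0.15497) + (-0.15497) + (-0.15497) + (-0.23698) + (-0.15497) + (-0.36788)) = 2.00864.
With S = 10 species, ln S = 2.30259, so J = 2.00864/2.30259 = 0.87234, i.e. 0.872 to 3 decimal places.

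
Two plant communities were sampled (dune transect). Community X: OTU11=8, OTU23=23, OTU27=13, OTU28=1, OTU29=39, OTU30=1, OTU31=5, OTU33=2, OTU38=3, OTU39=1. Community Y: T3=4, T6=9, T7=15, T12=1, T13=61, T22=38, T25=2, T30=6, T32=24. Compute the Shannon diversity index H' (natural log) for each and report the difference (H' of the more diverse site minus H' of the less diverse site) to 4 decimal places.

Community X: N=96, proportions 0.083333, 0.239583, 0.135417, 0.010417, 0.40625, 0.010417, 0.052083, 0.020833, 0.03125, 0.010417, giving H' = 1.671593 (working shown to 6 dp, full precision carried).
Community Y: N=160, proportions 0.025, 0.05625, 0.09375, 0.00625, 0.38125, 0.2375, 0.0125, 0.0375, 0.15, giving H' = 1.679282.
Difference = |1.671593 − 1.679282| = 0.007689, i.e. 0.0077 to 4 decimal places.

0.0077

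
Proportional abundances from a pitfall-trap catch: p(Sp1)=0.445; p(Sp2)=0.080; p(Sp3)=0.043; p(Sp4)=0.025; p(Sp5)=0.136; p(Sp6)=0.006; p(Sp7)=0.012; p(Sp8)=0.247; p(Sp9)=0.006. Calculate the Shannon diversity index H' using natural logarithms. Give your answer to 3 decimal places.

1.521

Each pᵢ ln pᵢ term (working shown to 5 dp, full precision carried): 0.445×(-0.80968)=-0.36031, 0.08×(-2.52573)=-0.20206, 0.043×(-3.14656)=-0.13530, 0.025×(-3.68888)=-0.09222, 0.136×(-1.99510)=-0.27133, 0.006×(-5.11600)=-0.03070, 0.012×(-4.42285)=-0.05307, 0.247×(-1.39837)=-0.34540, 0.006×(-5.11600)=-0.03070.
Sum = -1.52109, so H' = 1.521.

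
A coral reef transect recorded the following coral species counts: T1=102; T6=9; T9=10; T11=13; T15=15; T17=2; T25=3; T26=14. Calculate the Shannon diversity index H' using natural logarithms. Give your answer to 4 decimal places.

1.3731

Total N = 102+9+10+13+15+2+3+14 = 168, so the proportions are 0.607143, 0.053571, 0.059524, 0.077381, 0.089286, 0.011905, 0.017857, 0.083333 (working shown to 6 dp, full precision carried).
Each pᵢ ln pᵢ term: 0.607143×(-0.498991)=-0.302959, 0.053571×(-2.926739)=-0.156790, 0.059524×(-2.821379)=-0.167939, 0.077381×(-2.559015)=-0.198019, 0.089286×(-2.415914)=-0.215707, 0.011905×(-4.430817)=-0.052748, 0.017857×(-4.025352)=-0.071881, 0.083333×(-2.484907)=-0.207076.
Sum = -1.373118, so H' = 1.3731.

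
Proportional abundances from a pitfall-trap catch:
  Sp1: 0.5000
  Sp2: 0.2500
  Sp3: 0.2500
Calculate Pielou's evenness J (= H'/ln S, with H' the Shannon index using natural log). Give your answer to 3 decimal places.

0.946

H' = −Σ pᵢ ln pᵢ = −((-0.34657) + (-0.34657) + (-0.34657)) = 1.03972 (working shown to 5 dp, full precision carried).
With S = 3 species, ln S = 1.09861, so J = 1.03972/1.09861 = 0.94639, i.e. 0.946 to 3 decimal places.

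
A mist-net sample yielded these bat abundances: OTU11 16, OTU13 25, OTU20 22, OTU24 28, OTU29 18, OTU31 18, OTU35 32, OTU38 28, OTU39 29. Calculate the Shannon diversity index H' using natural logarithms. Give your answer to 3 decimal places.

2.171

Total N = 16+25+22+28+18+18+32+28+29 = 216, so the proportions are 0.07407, 0.11574, 0.10185, 0.12963, 0.08333, 0.08333, 0.14815, 0.12963, 0.13426 (working shown to 5 dp, full precision carried).
Each pᵢ ln pᵢ term: 0.07407×(-2.60269)=-0.19279, 0.11574×(-2.15640)=-0.24958, 0.10185×(-2.28424)=-0.23265, 0.12963×(-2.04307)=-0.26484, 0.08333×(-2.48491)=-0.20708, 0.08333×(-2.48491)=-0.20708, 0.14815×(-1.90954)=-0.28290, 0.12963×(-2.04307)=-0.26484, 0.13426×(-2.00798)=-0.26959.
Sum = -2.17135, so H' = 2.171.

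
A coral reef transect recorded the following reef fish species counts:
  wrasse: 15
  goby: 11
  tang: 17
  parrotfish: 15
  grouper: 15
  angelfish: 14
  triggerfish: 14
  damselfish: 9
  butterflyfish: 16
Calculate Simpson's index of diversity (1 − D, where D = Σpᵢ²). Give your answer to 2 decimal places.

Total N = 15+11+17+15+15+14+14+9+16 = 126, so the proportions are 0.119, 0.0873, 0.1349, 0.119, 0.119, 0.1111, 0.1111, 0.0714, 0.127 (working shown to 4 dp, full precision carried).
D = 0.119² + 0.0873² + 0.1349² + 0.119² + 0.119² + 0.1111² + 0.1111² + 0.0714² + 0.127² = 0.0142 + 0.0076 + 0.0182 + 0.0142 + 0.0142 + 0.0123 + 0.0123 + 0.0051 + 0.0161 = 0.1143.
So 1 − D = 0.8857, i.e. 0.89 to 2 decimal places.

0.89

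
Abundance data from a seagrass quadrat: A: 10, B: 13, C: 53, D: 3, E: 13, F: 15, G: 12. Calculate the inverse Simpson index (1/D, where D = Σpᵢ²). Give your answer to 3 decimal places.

3.906

Total N = 10+13+53+3+13+15+12 = 119, so the proportions are 0.0840336, 0.1092437, 0.4453782, 0.0252101, 0.1092437, 0.1260504, 0.1008403 (working shown to 7 dp, full precision carried).
D = 0.0840336² + 0.1092437² + 0.4453782² + 0.0252101² + 0.1092437² + 0.1260504² + 0.1008403² = 0.0070616 + 0.0119342 + 0.1983617 + 0.0006355 + 0.0119342 + 0.0158887 + 0.0101688 = 0.2559847.
So 1/D = 3.90648, i.e. 3.906 to 3 decimal places.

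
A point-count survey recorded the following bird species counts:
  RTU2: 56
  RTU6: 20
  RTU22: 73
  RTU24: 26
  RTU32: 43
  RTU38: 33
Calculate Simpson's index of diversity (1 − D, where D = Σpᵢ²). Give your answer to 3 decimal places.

0.802

Total N = 56+20+73+26+43+33 = 251, so the proportions are 0.22311, 0.07968, 0.29084, 0.10359, 0.17131, 0.13147 (working shown to 5 dp, full precision carried).
D = 0.22311² + 0.07968² + 0.29084² + 0.10359² + 0.17131² + 0.13147² = 0.04978 + 0.00635 + 0.08459 + 0.01073 + 0.02935 + 0.01729 = 0.19808.
So 1 − D = 0.80192, i.e. 0.802 to 3 decimal places.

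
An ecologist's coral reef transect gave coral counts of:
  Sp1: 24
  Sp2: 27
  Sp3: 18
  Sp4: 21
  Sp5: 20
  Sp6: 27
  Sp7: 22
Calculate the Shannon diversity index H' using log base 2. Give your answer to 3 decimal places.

2.793

Total N = 24+27+18+21+20+27+22 = 159, so the proportions are 0.15094, 0.16981, 0.11321, 0.13208, 0.12579, 0.16981, 0.13836 (working shown to 5 dp, full precision carried).
Each pᵢ log₂ pᵢ term: 0.15094×(-2.72792)=-0.41176, 0.16981×(-2.55800)=-0.43438, 0.11321×(-3.14296)=-0.35581, 0.13208×(-2.92057)=-0.38574, 0.12579×(-2.99095)=-0.37622, 0.16981×(-2.55800)=-0.43438, 0.13836×(-2.85345)=-0.39482.
Sum = -2.79309, so H' = 2.793.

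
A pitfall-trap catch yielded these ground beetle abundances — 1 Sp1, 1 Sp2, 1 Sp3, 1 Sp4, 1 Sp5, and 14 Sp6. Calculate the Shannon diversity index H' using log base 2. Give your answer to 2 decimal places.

1.44

Total N = 1+1+1+1+1+14 = 19, so the proportions are 0.0526, 0.0526, 0.0526, 0.0526, 0.0526, 0.7368 (working shown to 4 dp, full precision carried).
Each pᵢ log₂ pᵢ term: 0.0526×(-4.2479)=-0.2236, 0.0526×(-4.2479)=-0.2236, 0.0526×(-4.2479)=-0.2236, 0.0526×(-4.2479)=-0.2236, 0.0526×(-4.2479)=-0.2236, 0.7368×(-0.4406)=-0.3246.
Sum = -1.4425, so H' = 1.44.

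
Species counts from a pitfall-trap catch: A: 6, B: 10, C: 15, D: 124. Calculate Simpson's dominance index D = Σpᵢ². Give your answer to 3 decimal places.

0.655

Total N = 6+10+15+124 = 155, so the proportions are 0.03871, 0.06452, 0.09677, 0.8 (working shown to 5 dp, full precision carried).
D = 0.03871² + 0.06452² + 0.09677² + 0.8² = 0.00150 + 0.00416 + 0.00937 + 0.64000 = 0.65503.
To 3 decimal places, D = 0.655.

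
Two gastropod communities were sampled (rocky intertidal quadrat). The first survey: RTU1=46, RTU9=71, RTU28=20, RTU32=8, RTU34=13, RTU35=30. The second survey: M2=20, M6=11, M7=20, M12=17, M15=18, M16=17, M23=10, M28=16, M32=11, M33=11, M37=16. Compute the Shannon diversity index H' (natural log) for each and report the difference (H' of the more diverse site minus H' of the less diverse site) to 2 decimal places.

0.81

The first survey: N=188, proportions 0.2447, 0.3777, 0.1064, 0.0426, 0.0691, 0.1596, giving H' = 1.5625 (working shown to 4 dp, full precision carried).
The second survey: N=167, proportions 0.1198, 0.0659, 0.1198, 0.1018, 0.1078, 0.1018, 0.0599, 0.0958, 0.0659, 0.0659, 0.0958, giving H' = 2.3691.
Difference = |1.5625 − 2.3691| = 0.8066, i.e. 0.81 to 2 decimal places.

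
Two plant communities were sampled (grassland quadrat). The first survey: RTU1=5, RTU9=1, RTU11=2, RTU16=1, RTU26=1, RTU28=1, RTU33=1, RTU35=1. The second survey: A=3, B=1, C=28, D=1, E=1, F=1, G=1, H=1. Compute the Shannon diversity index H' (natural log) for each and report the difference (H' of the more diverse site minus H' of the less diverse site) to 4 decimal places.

The first survey: N=13, proportions 0.384615, 0.076923, 0.153846, 0.076923, 0.076923, 0.076923, 0.076923, 0.076923, giving H' = 1.839297 (working shown to 6 dp, full precision carried).
The second survey: N=37, proportions 0.081081, 0.027027, 0.756757, 0.027027, 0.027027, 0.027027, 0.027027, 0.027027, giving H' = 1.000173.
Difference = |1.839297 − 1.000173| = 0.839124, i.e. 0.8391 to 4 decimal places.

0.8391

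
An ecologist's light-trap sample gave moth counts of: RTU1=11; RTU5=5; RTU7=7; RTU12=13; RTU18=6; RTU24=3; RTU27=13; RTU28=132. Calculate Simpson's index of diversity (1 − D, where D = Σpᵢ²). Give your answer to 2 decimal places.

0.50

Total N = 11+5+7+13+6+3+13+132 = 190, so the proportions are 0.0579, 0.0263, 0.0368, 0.0684, 0.0316, 0.0158, 0.0684, 0.6947 (working shown to 4 dp, full precision carried).
D = 0.0579² + 0.0263² + 0.0368² + 0.0684² + 0.0316² + 0.0158² + 0.0684² + 0.6947² = 0.0034 + 0.0007 + 0.0014 + 0.0047 + 0.0010 + 0.0002 + 0.0047 + 0.4827 = 0.4987.
So 1 − D = 0.5013, i.e. 0.50 to 2 decimal places.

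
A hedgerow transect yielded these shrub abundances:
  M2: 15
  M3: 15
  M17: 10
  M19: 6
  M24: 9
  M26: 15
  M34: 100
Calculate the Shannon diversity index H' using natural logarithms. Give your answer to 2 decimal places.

Total N = 15+15+10+6+9+15+100 = 170, so the proportions are 0.0882, 0.0882, 0.0588, 0.0353, 0.0529, 0.0882, 0.5882 (working shown to 4 dp, full precision carried).
Each pᵢ ln pᵢ term: 0.0882×(-2.4277)=-0.2142, 0.0882×(-2.4277)=-0.2142, 0.0588×(-2.8332)=-0.1667, 0.0353×(-3.3440)=-0.1180, 0.0529×(-2.9386)=-0.1556, 0.0882×(-2.4277)=-0.2142, 0.5882×(-0.5306)=-0.3121.
Sum = -1.3950, so H' = 1.40.

1.40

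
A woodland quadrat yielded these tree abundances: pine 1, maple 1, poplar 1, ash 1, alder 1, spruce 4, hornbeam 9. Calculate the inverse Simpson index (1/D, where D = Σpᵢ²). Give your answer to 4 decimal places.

3.1765

Total N = 1+1+1+1+1+4+9 = 18, so the proportions are 0.05555556, 0.05555556, 0.05555556, 0.05555556, 0.05555556, 0.22222222, 0.5 (working shown to 8 dp, full precision carried).
D = 0.05555556² + 0.05555556² + 0.05555556² + 0.05555556² + 0.05555556² + 0.22222222² + 0.5² = 0.00308642 + 0.00308642 + 0.00308642 + 0.00308642 + 0.00308642 + 0.04938272 + 0.25000000 = 0.31481481.
So 1/D = 3.176471, i.e. 3.1765 to 4 decimal places.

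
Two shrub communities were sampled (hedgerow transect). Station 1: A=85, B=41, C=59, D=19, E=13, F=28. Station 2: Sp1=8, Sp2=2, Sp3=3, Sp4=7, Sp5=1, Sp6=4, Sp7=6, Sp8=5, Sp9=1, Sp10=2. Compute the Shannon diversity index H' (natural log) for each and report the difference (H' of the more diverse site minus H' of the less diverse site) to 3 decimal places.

0.497

Station 1: N=245, proportions 0.3469388, 0.1673469, 0.2408163, 0.077551, 0.0530612, 0.1142857, giving H' = 1.6112707 (working shown to 7 dp, full precision carried).
Station 2: N=39, proportions 0.2051282, 0.0512821, 0.0769231, 0.1794872, 0.025641, 0.1025641, 0.1538462, 0.1282051, 0.025641, 0.0512821, giving H' = 2.1079654.
Difference = |1.6112707 − 2.1079654| = 0.4966947, i.e. 0.497 to 3 decimal places.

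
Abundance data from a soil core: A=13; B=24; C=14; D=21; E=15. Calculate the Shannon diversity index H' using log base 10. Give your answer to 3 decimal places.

Total N = 13+24+14+21+15 = 87, so the proportions are 0.14943, 0.27586, 0.16092, 0.24138, 0.17241 (working shown to 5 dp, full precision carried).
Each pᵢ log₁₀ pᵢ term: 0.14943×(-0.82558)=-0.12336, 0.27586×(-0.55931)=-0.15429, 0.16092×(-0.79339)=-0.12767, 0.24138×(-0.61730)=-0.14900, 0.17241×(-0.76343)=-0.13163.
Sum = -0.68595, so H' = 0.686.

0.686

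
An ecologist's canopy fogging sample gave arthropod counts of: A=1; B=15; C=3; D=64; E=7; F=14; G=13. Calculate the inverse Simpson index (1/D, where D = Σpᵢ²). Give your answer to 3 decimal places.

2.885

Total N = 1+15+3+64+7+14+13 = 117, so the proportions are 0.008547, 0.128205, 0.025641, 0.547009, 0.059829, 0.119658, 0.111111 (working shown to 6 dp, full precision carried).
D = 0.008547² + 0.128205² + 0.025641² + 0.547009² + 0.059829² + 0.119658² + 0.111111² = 0.000073 + 0.016437 + 0.000657 + 0.299218 + 0.003580 + 0.014318 + 0.012346 = 0.346629.
So 1/D = 2.88493, i.e. 2.885 to 3 decimal places.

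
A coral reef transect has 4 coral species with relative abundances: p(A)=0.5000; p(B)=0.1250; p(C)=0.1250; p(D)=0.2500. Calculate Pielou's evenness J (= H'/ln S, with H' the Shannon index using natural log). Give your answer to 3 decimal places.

H' = −Σ pᵢ ln pᵢ = −((-0.34657) + (-0.25993) + (-0.25993) + (-0.34657)) = 1.21301 (working shown to 5 dp, full precision carried).
With S = 4 species, ln S = 1.38629, so J = 1.21301/1.38629 = 0.87500, i.e. 0.875 to 3 decimal places.

0.875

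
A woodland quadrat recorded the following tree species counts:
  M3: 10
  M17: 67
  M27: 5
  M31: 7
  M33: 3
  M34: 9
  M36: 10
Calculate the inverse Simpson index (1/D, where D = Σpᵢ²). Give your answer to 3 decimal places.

Total N = 10+67+5+7+3+9+10 = 111, so the proportions are 0.09009, 0.603604, 0.045045, 0.063063, 0.027027, 0.081081, 0.09009 (working shown to 6 dp, full precision carried).
D = 0.09009² + 0.603604² + 0.045045² + 0.063063² + 0.027027² + 0.081081² + 0.09009² = 0.008116 + 0.364337 + 0.002029 + 0.003977 + 0.000730 + 0.006574 + 0.008116 = 0.393880.
So 1/D = 2.53884, i.e. 2.539 to 3 decimal places.

2.539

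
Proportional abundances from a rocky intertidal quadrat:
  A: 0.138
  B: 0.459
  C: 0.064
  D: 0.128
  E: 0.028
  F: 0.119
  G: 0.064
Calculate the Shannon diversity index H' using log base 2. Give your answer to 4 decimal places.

2.3071

Each pᵢ log₂ pᵢ term (working shown to 6 dp, full precision carried): 0.138×(-2.857260)=-0.394302, 0.459×(-1.123434)=-0.515656, 0.064×(-3.965784)=-0.253810, 0.128×(-2.965784)=-0.379620, 0.028×(-5.158429)=-0.144436, 0.119×(-3.070967)=-0.365445, 0.064×(-3.965784)=-0.253810.
Sum = -2.307080, so H' = 2.3071.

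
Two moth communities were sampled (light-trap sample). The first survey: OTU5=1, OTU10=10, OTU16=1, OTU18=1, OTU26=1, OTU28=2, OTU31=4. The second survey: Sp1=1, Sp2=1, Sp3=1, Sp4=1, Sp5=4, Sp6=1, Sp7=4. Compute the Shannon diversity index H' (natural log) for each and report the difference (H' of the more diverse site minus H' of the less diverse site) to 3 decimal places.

0.214

The first survey: N=20, proportions 0.05, 0.5, 0.05, 0.05, 0.05, 0.1, 0.2, giving H' = 1.49787 (working shown to 5 dp, full precision carried).
The second survey: N=13, proportions 0.07692, 0.07692, 0.07692, 0.07692, 0.30769, 0.07692, 0.30769, giving H' = 1.71185.
Difference = |1.49787 − 1.71185| = 0.21398, i.e. 0.214 to 3 decimal places.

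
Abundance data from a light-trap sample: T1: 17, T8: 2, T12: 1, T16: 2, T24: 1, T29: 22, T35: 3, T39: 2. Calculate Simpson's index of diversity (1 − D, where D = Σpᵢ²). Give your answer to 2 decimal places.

0.68

Total N = 17+2+1+2+1+22+3+2 = 50, so the proportions are 0.34, 0.04, 0.02, 0.04, 0.02, 0.44, 0.06, 0.04 (working shown to 4 dp, full precision carried).
D = 0.34² + 0.04² + 0.02² + 0.04² + 0.02² + 0.44² + 0.06² + 0.04² = 0.1156 + 0.0016 + 0.0004 + 0.0016 + 0.0004 + 0.1936 + 0.0036 + 0.0016 = 0.3184.
So 1 − D = 0.6816, i.e. 0.68 to 2 decimal places.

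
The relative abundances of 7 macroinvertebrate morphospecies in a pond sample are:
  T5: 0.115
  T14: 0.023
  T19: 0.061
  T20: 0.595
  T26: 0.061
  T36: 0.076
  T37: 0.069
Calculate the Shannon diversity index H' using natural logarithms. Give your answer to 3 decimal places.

1.366

Each pᵢ ln pᵢ term (working shown to 5 dp, full precision carried): 0.115×(-2.16282)=-0.24872, 0.023×(-3.77226)=-0.08676, 0.061×(-2.79688)=-0.17061, 0.595×(-0.51919)=-0.30892, 0.061×(-2.79688)=-0.17061, 0.076×(-2.57702)=-0.19585, 0.069×(-2.67365)=-0.18448.
Sum = -1.36596, so H' = 1.366.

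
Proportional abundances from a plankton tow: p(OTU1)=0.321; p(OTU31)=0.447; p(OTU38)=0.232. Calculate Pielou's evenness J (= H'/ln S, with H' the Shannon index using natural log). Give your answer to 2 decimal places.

H' = −Σ pᵢ ln pᵢ = −((-0.3648) + (-0.3599) + (-0.3390)) = 1.0636 (working shown to 4 dp, full precision carried).
With S = 3 species, ln S = 1.0986, so J = 1.0636/1.0986 = 0.9682, i.e. 0.97 to 2 decimal places.

0.97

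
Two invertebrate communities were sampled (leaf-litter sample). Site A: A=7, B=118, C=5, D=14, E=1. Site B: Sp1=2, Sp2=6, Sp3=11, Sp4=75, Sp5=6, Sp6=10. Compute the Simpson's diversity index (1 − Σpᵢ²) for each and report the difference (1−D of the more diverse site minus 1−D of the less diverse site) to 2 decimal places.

0.19

Site A: N=145, proportions 0.0483, 0.8138, 0.0345, 0.0966, 0.0069, giving 1−D = 0.3249 (working shown to 4 dp, full precision carried).
Site B: N=110, proportions 0.0182, 0.0545, 0.1, 0.6818, 0.0545, 0.0909, giving 1−D = 0.5106.
Difference = |0.3249 − 0.5106| = 0.1857, i.e. 0.19 to 2 decimal places.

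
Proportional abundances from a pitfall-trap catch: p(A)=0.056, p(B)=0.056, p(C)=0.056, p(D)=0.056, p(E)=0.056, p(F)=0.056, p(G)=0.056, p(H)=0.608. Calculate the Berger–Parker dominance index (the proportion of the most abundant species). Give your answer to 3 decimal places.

The largest proportion is 0.608, i.e. d = 0.608 to 3 decimal places.

0.608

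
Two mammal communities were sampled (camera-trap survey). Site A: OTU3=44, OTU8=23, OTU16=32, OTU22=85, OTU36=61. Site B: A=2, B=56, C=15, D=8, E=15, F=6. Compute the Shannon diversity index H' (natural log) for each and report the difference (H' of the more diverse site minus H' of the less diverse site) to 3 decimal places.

0.173

Site A: N=245, proportions 0.17959, 0.09388, 0.13061, 0.34694, 0.24898, giving H' = 1.50978 (working shown to 5 dp, full precision carried).
Site B: N=102, proportions 0.01961, 0.54902, 0.14706, 0.07843, 0.14706, 0.05882, giving H' = 1.33641.
Difference = |1.50978 − 1.33641| = 0.17337, i.e. 0.173 to 3 decimal places.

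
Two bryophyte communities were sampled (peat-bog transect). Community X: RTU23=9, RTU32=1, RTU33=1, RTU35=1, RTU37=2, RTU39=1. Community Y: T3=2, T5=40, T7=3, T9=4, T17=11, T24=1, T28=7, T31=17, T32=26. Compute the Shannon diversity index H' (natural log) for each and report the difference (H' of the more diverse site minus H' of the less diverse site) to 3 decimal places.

0.433

Community X: N=15, proportions 0.6, 0.06667, 0.06667, 0.06667, 0.13333, 0.06667, giving H' = 1.29730 (working shown to 5 dp, full precision carried).
Community Y: N=111, proportions 0.01802, 0.36036, 0.02703, 0.03604, 0.0991, 0.00901, 0.06306, 0.15315, 0.23423, giving H' = 1.73065.
Difference = |1.29730 − 1.73065| = 0.43335, i.e. 0.433 to 3 decimal places.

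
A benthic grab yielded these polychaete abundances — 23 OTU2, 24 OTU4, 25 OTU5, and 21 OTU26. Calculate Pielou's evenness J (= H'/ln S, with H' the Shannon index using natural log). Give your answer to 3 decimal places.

0.999

Total N = 23+24+25+21 = 93, so the proportions are 0.24731, 0.25806, 0.26882, 0.22581 (working shown to 5 dp, full precision carried).
H' = −Σ pᵢ ln pᵢ = −((-0.34552) + (-0.34956) + (-0.35315) + (-0.33602)) = 1.38425.
With S = 4 species, ln S = 1.38629, so J = 1.38425/1.38629 = 0.99853, i.e. 0.999 to 3 decimal places.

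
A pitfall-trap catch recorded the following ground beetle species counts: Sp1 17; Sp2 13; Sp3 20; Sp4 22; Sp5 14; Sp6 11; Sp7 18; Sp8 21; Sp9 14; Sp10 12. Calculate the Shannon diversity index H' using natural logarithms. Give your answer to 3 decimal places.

2.276

Total N = 17+13+20+22+14+11+18+21+14+12 = 162, so the proportions are 0.10494, 0.08025, 0.12346, 0.1358, 0.08642, 0.0679, 0.11111, 0.12963, 0.08642, 0.07407 (working shown to 5 dp, full precision carried).
Each pᵢ ln pᵢ term: 0.10494×(-2.25438)=-0.23657, 0.08025×(-2.52265)=-0.20243, 0.12346×(-2.09186)=-0.25825, 0.1358×(-1.99655)=-0.27114, 0.08642×(-2.44854)=-0.21160, 0.0679×(-2.68970)=-0.18263, 0.11111×(-2.19722)=-0.24414, 0.12963×(-2.04307)=-0.26484, 0.08642×(-2.44854)=-0.21160, 0.07407×(-2.60269)=-0.19279.
Sum = -2.27601, so H' = 2.276.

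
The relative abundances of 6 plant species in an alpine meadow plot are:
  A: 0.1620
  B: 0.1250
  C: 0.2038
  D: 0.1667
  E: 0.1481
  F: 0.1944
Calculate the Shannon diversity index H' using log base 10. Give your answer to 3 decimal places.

Each pᵢ log₁₀ pᵢ term (working shown to 5 dp, full precision carried): 0.162×(-0.79048)=-0.12806, 0.125×(-0.90309)=-0.11289, 0.2038×(-0.69080)=-0.14078, 0.1667×(-0.77806)=-0.12970, 0.1481×(-0.82944)=-0.12284, 0.1944×(-0.71130)=-0.13828.
Sum = -0.77255, so H' = 0.773.

0.773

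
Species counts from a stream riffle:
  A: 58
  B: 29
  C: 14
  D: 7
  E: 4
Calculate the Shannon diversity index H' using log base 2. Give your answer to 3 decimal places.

1.793

Total N = 58+29+14+7+4 = 112, so the proportions are 0.51786, 0.25893, 0.125, 0.0625, 0.03571 (working shown to 5 dp, full precision carried).
Each pᵢ log₂ pᵢ term: 0.51786×(-0.94937)=-0.49164, 0.25893×(-1.94937)=-0.50475, 0.125×(-3.00000)=-0.37500, 0.0625×(-4.00000)=-0.25000, 0.03571×(-4.80735)=-0.17169.
Sum = -1.79308, so H' = 1.793.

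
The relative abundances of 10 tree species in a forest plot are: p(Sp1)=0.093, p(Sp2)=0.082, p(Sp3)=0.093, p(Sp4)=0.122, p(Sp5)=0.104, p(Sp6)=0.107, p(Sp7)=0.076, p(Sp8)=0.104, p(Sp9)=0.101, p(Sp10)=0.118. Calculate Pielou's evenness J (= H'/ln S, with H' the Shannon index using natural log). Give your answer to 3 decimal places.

0.996

H' = −Σ pᵢ ln pᵢ = −((-0.22089) + (-0.20508) + (-0.22089) + (-0.25666) + (-0.23539) + (-0.23914) + (-0.19585) + (-0.23539) + (-0.23156) + (-0.25217)) = 2.29302 (working shown to 5 dp, full precision carried).
With S = 10 species, ln S = 2.30259, so J = 2.29302/2.30259 = 0.99585, i.e. 0.996 to 3 decimal places.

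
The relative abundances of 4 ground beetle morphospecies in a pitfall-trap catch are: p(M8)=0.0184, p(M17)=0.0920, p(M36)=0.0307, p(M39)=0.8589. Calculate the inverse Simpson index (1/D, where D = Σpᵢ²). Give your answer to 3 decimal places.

D = 0.0184² + 0.092² + 0.0307² + 0.8589² = 0.000339 + 0.008464 + 0.000942 + 0.737709 = 0.747454 (working shown to 6 dp, full precision carried).
So 1/D = 1.33787, i.e. 1.338 to 3 decimal places.

1.338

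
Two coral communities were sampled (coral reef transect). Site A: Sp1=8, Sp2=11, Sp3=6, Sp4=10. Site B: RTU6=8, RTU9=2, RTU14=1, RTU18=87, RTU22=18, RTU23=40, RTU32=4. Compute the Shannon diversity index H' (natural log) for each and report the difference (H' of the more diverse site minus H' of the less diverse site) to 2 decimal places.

Site A: N=35, proportions 0.2286, 0.3143, 0.1714, 0.2857, giving H' = 1.3614 (working shown to 4 dp, full precision carried).
Site B: N=160, proportions 0.05, 0.0125, 0.0063, 0.5437, 0.1125, 0.25, 0.025, giving H' = 1.2522.
Difference = |1.3614 − 1.2522| = 0.1092, i.e. 0.11 to 2 decimal places.

0.11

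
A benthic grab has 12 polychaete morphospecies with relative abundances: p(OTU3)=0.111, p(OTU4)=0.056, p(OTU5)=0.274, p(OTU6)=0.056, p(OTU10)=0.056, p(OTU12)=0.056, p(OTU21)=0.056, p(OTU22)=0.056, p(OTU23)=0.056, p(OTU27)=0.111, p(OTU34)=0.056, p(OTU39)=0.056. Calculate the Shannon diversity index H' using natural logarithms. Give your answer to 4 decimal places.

2.2955

Each pᵢ ln pᵢ term (working shown to 6 dp, full precision carried): 0.111×(-2.198225)=-0.244003, 0.056×(-2.882404)=-0.161415, 0.274×(-1.294627)=-0.354728, 0.056×(-2.882404)=-0.161415, 0.056×(-2.882404)=-0.161415, 0.056×(-2.882404)=-0.161415, 0.056×(-2.882404)=-0.161415, 0.056×(-2.882404)=-0.161415, 0.056×(-2.882404)=-0.161415, 0.111×(-2.198225)=-0.244003, 0.056×(-2.882404)=-0.161415, 0.056×(-2.882404)=-0.161415.
Sum = -2.295465, so H' = 2.2955.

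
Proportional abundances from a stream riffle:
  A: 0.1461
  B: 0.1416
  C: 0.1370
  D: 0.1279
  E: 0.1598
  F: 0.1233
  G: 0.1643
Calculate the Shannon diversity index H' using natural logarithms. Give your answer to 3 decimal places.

1.941

Each pᵢ ln pᵢ term (working shown to 5 dp, full precision carried): 0.1461×(-1.92346)=-0.28102, 0.1416×(-1.95475)=-0.27679, 0.137×(-1.98777)=-0.27233, 0.1279×(-2.05651)=-0.26303, 0.1598×(-1.83383)=-0.29305, 0.1233×(-2.09313)=-0.25808, 0.1643×(-1.80606)=-0.29674.
Sum = -1.94103, so H' = 1.941.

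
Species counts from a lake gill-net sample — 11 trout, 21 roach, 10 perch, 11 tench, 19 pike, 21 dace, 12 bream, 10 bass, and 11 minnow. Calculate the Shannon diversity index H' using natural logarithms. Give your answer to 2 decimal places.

2.15

Total N = 11+21+10+11+19+21+12+10+11 = 126, so the proportions are 0.0873, 0.1667, 0.0794, 0.0873, 0.1508, 0.1667, 0.0952, 0.0794, 0.0873 (working shown to 4 dp, full precision carried).
Each pᵢ ln pᵢ term: 0.0873×(-2.4384)=-0.2129, 0.1667×(-1.7918)=-0.2986, 0.0794×(-2.5337)=-0.2011, 0.0873×(-2.4384)=-0.2129, 0.1508×(-1.8918)=-0.2853, 0.1667×(-1.7918)=-0.2986, 0.0952×(-2.3514)=-0.2239, 0.0794×(-2.5337)=-0.2011, 0.0873×(-2.4384)=-0.2129.
Sum = -2.1473, so H' = 2.15.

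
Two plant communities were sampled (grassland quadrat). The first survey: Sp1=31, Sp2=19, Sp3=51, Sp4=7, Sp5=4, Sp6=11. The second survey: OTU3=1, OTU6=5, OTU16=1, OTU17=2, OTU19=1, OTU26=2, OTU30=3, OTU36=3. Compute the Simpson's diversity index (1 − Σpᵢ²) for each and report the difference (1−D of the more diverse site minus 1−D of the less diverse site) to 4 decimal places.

0.1049

The first survey: N=123, proportions 0.252033, 0.154472, 0.414634, 0.056911, 0.03252, 0.089431, giving 1−D = 0.728402 (working shown to 6 dp, full precision carried).
The second survey: N=18, proportions 0.055556, 0.277778, 0.055556, 0.111111, 0.055556, 0.111111, 0.166667, 0.166667, giving 1−D = 0.833333.
Difference = |0.728402 − 0.833333| = 0.104931, i.e. 0.1049 to 4 decimal places.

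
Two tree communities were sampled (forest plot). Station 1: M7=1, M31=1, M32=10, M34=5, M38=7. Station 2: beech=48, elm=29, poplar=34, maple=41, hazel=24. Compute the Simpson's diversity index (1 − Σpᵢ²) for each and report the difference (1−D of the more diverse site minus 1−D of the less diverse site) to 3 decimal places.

Station 1: N=24, proportions 0.0416667, 0.0416667, 0.4166667, 0.2083333, 0.2916667, giving 1−D = 0.6944444 (working shown to 7 dp, full precision carried).
Station 2: N=176, proportions 0.2727273, 0.1647727, 0.1931818, 0.2329545, 0.1363636, giving 1−D = 0.7882877.
Difference = |0.6944444 − 0.7882877| = 0.0938433, i.e. 0.094 to 3 decimal places.

0.094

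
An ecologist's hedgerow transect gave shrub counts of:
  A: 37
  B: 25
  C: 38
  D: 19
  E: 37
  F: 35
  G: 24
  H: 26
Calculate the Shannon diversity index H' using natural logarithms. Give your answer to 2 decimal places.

2.05

Total N = 37+25+38+19+37+35+24+26 = 241, so the proportions are 0.1535, 0.1037, 0.1577, 0.0788, 0.1535, 0.1452, 0.0996, 0.1079 (working shown to 4 dp, full precision carried).
Each pᵢ ln pᵢ term: 0.1535×(-1.8739)=-0.2877, 0.1037×(-2.2659)=-0.2351, 0.1577×(-1.8472)=-0.2913, 0.0788×(-2.5404)=-0.2003, 0.1535×(-1.8739)=-0.2877, 0.1452×(-1.9294)=-0.2802, 0.0996×(-2.3067)=-0.2297, 0.1079×(-2.2267)=-0.2402.
Sum = -2.0521, so H' = 2.05.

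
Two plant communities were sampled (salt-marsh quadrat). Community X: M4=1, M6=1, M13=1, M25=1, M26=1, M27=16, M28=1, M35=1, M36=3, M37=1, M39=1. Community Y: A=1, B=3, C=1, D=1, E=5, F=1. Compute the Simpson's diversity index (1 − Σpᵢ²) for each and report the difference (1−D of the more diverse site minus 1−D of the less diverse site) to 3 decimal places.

0.086

Community X: N=28, proportions 0.03571, 0.03571, 0.03571, 0.03571, 0.03571, 0.57143, 0.03571, 0.03571, 0.10714, 0.03571, 0.03571, giving 1−D = 0.65051 (working shown to 5 dp, full precision carried).
Community Y: N=12, proportions 0.08333, 0.25, 0.08333, 0.08333, 0.41667, 0.08333, giving 1−D = 0.73611.
Difference = |0.65051 − 0.73611| = 0.08560, i.e. 0.086 to 3 decimal places.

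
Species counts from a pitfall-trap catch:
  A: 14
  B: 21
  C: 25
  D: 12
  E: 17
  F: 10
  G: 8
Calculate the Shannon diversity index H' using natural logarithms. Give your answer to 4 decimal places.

Total N = 14+21+25+12+17+10+8 = 107, so the proportions are 0.1308411, 0.1962617, 0.2336449, 0.1121495, 0.1588785, 0.0934579, 0.0747664 (working shown to 7 dp, full precision carried).
Each pᵢ ln pᵢ term: 0.1308411×(-2.0337715)=-0.2661009, 0.1962617×(-1.6283064)=-0.3195742, 0.2336449×(-1.4539530)=-0.3397086, 0.1121495×(-2.1879222)=-0.2453745, 0.1588785×(-1.8396155)=-0.2922754, 0.0934579×(-2.3702437)=-0.2215181, 0.0747664×(-2.5933873)=-0.1938981.
Sum = -1.8784498, so H' = 1.8784.

1.8784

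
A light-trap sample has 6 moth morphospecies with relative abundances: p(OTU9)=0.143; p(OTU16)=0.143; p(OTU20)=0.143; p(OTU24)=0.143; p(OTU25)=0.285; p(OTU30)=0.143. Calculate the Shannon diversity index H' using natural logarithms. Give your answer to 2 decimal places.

Each pᵢ ln pᵢ term (working shown to 4 dp, full precision carried): 0.143×(-1.9449)=-0.2781, 0.143×(-1.9449)=-0.2781, 0.143×(-1.9449)=-0.2781, 0.143×(-1.9449)=-0.2781, 0.285×(-1.2553)=-0.3578, 0.143×(-1.9449)=-0.2781.
Sum = -1.7484, so H' = 1.75.

1.75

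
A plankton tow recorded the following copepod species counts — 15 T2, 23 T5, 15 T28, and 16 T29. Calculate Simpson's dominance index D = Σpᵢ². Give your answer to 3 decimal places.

Total N = 15+23+15+16 = 69, so the proportions are 0.21739, 0.33333, 0.21739, 0.23188 (working shown to 5 dp, full precision carried).
D = 0.21739² + 0.33333² + 0.21739² + 0.23188² = 0.04726 + 0.11111 + 0.04726 + 0.05377 = 0.25940.
To 3 decimal places, D = 0.259.

0.259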